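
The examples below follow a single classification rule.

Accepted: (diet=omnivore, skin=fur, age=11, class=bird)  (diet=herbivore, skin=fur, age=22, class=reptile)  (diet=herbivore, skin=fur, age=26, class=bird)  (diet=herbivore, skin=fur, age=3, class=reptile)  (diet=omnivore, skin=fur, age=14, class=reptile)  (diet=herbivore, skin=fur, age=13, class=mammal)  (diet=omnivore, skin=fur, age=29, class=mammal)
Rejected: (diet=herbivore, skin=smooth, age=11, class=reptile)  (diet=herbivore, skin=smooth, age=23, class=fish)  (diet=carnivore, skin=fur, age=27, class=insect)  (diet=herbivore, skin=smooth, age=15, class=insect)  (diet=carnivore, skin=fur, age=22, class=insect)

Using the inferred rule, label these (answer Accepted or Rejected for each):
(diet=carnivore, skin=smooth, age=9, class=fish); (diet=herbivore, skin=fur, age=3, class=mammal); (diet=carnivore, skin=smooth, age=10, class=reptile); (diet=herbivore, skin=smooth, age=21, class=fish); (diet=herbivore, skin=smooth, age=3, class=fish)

Rejected, Accepted, Rejected, Rejected, Rejected

'Accepted' ⟺ skin is fur AND class is not insect.
(diet=carnivore, skin=smooth, age=9, class=fish): skin is smooth, class is fish — fails this test, so Rejected. (diet=herbivore, skin=fur, age=3, class=mammal): skin is fur, class is mammal — passes, so Accepted. (diet=carnivore, skin=smooth, age=10, class=reptile): skin is smooth, class is reptile — fails this test, so Rejected. (diet=herbivore, skin=smooth, age=21, class=fish): skin is smooth, class is fish — fails this test, so Rejected. (diet=herbivore, skin=smooth, age=3, class=fish): skin is smooth, class is fish — fails this test, so Rejected.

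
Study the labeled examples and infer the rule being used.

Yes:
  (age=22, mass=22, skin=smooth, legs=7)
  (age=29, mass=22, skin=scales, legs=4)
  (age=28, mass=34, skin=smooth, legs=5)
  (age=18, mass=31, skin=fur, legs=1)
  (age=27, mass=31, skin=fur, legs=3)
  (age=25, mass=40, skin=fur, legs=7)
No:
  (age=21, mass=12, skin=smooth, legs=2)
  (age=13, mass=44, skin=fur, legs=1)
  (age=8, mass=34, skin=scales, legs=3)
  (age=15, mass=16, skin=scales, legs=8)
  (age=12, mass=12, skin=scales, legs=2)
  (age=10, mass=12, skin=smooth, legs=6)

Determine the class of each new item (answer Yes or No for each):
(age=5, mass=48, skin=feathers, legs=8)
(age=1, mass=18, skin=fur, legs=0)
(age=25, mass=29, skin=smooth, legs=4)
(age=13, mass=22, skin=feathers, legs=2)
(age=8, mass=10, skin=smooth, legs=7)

No, No, Yes, No, No

One predicate separates the groups cleanly: age ≥ 15 AND mass ≥ 22.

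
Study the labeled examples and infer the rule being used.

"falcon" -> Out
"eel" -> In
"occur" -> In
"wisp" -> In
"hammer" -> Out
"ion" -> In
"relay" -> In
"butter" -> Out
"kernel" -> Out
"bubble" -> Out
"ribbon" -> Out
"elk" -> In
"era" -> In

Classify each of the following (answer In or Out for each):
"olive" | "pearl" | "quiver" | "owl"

In, In, Out, In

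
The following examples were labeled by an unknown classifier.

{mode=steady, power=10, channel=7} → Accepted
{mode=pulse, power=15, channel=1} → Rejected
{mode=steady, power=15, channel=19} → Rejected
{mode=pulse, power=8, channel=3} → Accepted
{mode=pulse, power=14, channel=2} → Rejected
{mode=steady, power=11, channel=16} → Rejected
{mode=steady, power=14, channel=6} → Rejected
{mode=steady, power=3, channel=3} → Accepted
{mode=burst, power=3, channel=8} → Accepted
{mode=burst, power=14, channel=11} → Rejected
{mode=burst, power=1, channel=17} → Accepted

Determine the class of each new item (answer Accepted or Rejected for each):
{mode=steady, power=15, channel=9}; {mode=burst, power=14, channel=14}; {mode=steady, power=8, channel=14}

Rejected, Rejected, Accepted

Rule: power ≤ 10. This holds for each 'Accepted' example and fails for each 'Rejected' one.
{mode=steady, power=15, channel=9} — power = 15, hence Rejected. {mode=burst, power=14, channel=14} — power = 14, hence Rejected. {mode=steady, power=8, channel=14} — power = 8, hence Accepted.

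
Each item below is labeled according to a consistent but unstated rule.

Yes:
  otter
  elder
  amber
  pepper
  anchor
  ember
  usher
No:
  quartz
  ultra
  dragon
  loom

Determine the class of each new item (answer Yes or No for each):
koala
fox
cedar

The simplest hypothesis consistent with all the labels is: ends with 'r'.
koala — ends with 'a', hence No. fox — ends with 'x', hence No. cedar — ends with 'r', hence Yes.

No, No, Yes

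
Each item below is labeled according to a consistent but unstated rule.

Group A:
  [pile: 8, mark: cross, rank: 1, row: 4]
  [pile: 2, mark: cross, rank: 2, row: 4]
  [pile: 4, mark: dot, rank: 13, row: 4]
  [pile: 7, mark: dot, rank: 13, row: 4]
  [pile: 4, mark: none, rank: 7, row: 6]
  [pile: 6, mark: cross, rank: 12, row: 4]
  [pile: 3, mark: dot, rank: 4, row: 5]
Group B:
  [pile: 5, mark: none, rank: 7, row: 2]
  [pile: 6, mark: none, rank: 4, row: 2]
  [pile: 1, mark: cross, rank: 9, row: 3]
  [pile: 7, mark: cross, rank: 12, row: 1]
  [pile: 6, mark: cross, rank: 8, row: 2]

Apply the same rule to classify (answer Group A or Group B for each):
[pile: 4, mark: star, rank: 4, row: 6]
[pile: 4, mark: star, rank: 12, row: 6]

Group A, Group A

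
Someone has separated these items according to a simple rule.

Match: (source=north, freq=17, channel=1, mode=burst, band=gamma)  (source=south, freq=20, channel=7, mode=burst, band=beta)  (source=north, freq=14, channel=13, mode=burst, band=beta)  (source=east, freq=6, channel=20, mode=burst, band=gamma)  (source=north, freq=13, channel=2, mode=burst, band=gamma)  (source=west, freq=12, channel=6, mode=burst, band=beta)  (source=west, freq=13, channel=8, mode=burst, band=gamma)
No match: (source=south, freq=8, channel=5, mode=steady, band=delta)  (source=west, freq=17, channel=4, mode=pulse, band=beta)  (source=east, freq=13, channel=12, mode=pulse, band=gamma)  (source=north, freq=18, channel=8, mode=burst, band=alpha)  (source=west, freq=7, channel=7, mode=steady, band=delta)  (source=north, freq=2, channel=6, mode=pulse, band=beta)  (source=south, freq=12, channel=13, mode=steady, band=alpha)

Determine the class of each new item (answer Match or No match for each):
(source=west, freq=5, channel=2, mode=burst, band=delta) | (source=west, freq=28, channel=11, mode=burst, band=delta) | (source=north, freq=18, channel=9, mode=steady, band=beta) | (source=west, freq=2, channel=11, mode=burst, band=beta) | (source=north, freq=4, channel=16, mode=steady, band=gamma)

Match, Match, No match, Match, No match

'Match' ⟺ mode is burst AND freq ≠ 18.
(source=west, freq=5, channel=2, mode=burst, band=delta) → mode is burst, freq = 5 → Match. (source=west, freq=28, channel=11, mode=burst, band=delta) → mode is burst, freq = 28 → Match. (source=north, freq=18, channel=9, mode=steady, band=beta) → mode is steady, freq = 18 → No match. (source=west, freq=2, channel=11, mode=burst, band=beta) → mode is burst, freq = 2 → Match. (source=north, freq=4, channel=16, mode=steady, band=gamma) → mode is steady, freq = 4 → No match.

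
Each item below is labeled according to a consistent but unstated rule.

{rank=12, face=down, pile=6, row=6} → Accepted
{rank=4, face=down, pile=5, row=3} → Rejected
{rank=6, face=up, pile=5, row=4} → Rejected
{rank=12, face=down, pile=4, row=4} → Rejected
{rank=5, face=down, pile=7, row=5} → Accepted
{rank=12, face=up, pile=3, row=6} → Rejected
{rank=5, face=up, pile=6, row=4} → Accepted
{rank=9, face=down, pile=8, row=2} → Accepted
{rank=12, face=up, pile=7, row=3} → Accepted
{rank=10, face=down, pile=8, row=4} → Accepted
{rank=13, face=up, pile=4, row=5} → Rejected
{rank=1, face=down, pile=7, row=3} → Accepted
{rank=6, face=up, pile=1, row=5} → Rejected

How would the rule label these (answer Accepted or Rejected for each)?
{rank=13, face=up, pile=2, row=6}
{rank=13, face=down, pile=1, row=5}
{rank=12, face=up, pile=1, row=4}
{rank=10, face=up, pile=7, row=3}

A rule that fits every label: pile ≥ 6 — true of each 'Accepted' example, false of each 'Rejected' one.

Rejected, Rejected, Rejected, Accepted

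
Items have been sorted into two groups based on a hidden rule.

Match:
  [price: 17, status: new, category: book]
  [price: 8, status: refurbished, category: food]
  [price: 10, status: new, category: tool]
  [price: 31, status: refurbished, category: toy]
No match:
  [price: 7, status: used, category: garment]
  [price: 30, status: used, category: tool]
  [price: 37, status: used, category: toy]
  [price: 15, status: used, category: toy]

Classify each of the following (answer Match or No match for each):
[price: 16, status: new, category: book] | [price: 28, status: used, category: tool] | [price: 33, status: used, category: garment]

Match, No match, No match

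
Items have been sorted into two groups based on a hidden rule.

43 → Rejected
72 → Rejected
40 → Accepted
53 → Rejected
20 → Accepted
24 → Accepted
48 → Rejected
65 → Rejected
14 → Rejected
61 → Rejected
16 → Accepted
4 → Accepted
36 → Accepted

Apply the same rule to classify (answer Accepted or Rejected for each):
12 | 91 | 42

Every 'Accepted' example satisfies: multiple of 4 AND at most 40. None of the 'Rejected' examples do.

Accepted, Rejected, Rejected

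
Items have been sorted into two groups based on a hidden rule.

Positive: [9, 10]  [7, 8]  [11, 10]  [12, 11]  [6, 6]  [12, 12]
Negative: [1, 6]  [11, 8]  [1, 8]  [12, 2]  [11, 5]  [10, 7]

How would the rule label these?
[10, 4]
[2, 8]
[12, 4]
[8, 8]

A rule that fits every label: |first − second| ≤ 1 — true of each 'Positive' example, false of each 'Negative' one.
[10, 4]: Negative (|10−4| = 6).
[2, 8]: Negative (|2−8| = 6).
[12, 4]: Negative (|12−4| = 8).
[8, 8]: Positive (|8−8| = 0).

Negative, Negative, Negative, Positive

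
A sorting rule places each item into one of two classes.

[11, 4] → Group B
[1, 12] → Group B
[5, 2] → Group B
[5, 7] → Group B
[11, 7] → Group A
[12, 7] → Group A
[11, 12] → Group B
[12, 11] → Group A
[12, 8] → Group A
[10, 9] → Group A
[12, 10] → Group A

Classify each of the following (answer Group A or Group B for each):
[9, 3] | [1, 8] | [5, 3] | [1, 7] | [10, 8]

Every 'Group A' example satisfies: first > second AND sum ≥ 18. None of the 'Group B' examples do.

Group B, Group B, Group B, Group B, Group A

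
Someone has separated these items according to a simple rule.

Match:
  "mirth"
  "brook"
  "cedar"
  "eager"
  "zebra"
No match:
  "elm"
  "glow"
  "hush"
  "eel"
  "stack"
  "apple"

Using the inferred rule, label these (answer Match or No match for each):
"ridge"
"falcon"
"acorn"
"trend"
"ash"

Match, No match, Match, Match, No match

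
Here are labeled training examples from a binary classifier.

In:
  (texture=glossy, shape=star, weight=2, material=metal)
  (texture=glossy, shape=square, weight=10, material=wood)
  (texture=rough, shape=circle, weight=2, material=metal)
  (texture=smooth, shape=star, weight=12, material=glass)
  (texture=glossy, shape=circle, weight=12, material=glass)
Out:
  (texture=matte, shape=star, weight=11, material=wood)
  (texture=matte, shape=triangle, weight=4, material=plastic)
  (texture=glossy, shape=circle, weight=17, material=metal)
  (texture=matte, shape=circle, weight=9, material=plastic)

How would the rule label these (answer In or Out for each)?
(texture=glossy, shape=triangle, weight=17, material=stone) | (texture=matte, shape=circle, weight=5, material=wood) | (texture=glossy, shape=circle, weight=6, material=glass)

The distinguishing property — texture is not matte AND weight ≤ 12 — holds for all the 'In' cases and none of the 'Out' cases.

Out, Out, In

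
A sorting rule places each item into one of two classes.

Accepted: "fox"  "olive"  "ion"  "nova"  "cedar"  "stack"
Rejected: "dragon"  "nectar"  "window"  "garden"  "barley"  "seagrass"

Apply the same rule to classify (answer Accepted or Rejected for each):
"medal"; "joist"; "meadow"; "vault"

Accepted, Accepted, Rejected, Accepted

One predicate separates the groups cleanly: length ≤ 5.
Accepted: "medal", since length 5.
Accepted: "joist", since length 5.
Rejected: "meadow", since length 6.
Accepted: "vault", since length 5.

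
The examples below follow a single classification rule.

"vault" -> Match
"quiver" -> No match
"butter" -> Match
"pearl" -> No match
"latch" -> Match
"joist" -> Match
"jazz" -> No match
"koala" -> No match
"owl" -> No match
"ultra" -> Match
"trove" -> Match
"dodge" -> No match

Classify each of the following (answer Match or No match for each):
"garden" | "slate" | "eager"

No match, Match, No match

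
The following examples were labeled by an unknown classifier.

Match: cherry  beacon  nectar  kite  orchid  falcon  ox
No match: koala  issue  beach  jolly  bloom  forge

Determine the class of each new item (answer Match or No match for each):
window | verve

Match, No match

A rule that fits every label: even length — true of each 'Match' example, false of each 'No match' one.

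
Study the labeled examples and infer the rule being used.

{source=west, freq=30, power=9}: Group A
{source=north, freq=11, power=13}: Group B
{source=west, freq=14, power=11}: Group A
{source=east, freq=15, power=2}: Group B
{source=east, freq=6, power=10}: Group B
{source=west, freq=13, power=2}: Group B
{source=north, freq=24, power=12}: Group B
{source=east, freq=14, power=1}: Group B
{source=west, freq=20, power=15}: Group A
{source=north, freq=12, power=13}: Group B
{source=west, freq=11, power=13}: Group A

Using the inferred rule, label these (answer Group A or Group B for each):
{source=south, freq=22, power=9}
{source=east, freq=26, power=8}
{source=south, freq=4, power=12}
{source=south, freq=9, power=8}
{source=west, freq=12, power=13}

The pattern is that an item is 'Group A' exactly when: source is west AND power ≥ 9.
{source=south, freq=22, power=9} — source is south, power = 9, hence Group B.
{source=east, freq=26, power=8} — source is east, power = 8, hence Group B.
{source=south, freq=4, power=12} — source is south, power = 12, hence Group B.
{source=south, freq=9, power=8} — source is south, power = 8, hence Group B.
{source=west, freq=12, power=13} — source is west, power = 13, hence Group A.

Group B, Group B, Group B, Group B, Group A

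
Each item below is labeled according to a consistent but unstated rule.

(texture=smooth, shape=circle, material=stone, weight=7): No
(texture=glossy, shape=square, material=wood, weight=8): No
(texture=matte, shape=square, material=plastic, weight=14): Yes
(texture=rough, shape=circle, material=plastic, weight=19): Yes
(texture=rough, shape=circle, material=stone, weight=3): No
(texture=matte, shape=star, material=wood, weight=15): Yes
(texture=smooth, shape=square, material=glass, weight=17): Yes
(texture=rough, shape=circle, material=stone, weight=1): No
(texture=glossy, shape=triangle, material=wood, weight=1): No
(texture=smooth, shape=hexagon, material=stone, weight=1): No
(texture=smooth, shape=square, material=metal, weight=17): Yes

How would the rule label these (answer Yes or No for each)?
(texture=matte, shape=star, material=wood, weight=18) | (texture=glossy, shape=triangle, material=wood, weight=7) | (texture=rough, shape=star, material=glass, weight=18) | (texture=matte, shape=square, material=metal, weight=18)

Yes, No, Yes, Yes

The distinguishing property — weight ≥ 14 — holds for all the 'Yes' cases and none of the 'No' cases.
Yes: (texture=matte, shape=star, material=wood, weight=18), since weight = 18. No: (texture=glossy, shape=triangle, material=wood, weight=7), since weight = 7. Yes: (texture=rough, shape=star, material=glass, weight=18), since weight = 18. Yes: (texture=matte, shape=square, material=metal, weight=18), since weight = 18.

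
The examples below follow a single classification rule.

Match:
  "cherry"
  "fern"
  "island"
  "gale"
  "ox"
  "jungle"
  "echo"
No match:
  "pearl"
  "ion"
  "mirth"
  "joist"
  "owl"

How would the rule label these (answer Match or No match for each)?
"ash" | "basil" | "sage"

No match, No match, Match

Rule: even length. This holds for each 'Match' example and fails for each 'No match' one.
No match: "ash", since length 3. No match: "basil", since length 5. Match: "sage", since length 4.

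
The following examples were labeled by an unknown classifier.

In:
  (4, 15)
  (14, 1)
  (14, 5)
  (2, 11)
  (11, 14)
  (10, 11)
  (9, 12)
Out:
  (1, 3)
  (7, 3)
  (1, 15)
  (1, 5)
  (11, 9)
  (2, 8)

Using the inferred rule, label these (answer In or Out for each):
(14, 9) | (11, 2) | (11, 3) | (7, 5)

In, In, Out, Out

The distinguishing property — sum is odd — holds for all the 'In' cases and none of the 'Out' cases.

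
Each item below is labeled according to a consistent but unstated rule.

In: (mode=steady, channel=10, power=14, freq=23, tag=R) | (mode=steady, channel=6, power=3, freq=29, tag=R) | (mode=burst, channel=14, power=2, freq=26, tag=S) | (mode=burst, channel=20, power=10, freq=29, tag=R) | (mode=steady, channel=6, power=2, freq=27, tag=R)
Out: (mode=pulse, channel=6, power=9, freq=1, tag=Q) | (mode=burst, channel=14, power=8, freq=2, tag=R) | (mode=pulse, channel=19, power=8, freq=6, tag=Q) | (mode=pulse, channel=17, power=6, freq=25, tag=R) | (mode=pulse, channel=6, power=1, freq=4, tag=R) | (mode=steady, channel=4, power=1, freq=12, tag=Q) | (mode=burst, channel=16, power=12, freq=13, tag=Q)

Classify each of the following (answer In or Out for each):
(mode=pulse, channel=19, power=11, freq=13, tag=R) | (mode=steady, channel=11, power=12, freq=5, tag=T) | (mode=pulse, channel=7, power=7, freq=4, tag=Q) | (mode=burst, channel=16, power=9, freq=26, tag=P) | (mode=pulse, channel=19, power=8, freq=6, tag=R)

The simplest hypothesis consistent with all the labels is: freq = 23 OR freq ≥ 26.
(mode=pulse, channel=19, power=11, freq=13, tag=R) — freq = 13, hence Out.
(mode=steady, channel=11, power=12, freq=5, tag=T) — freq = 5, hence Out.
(mode=pulse, channel=7, power=7, freq=4, tag=Q) — freq = 4, hence Out.
(mode=burst, channel=16, power=9, freq=26, tag=P) — freq = 26, hence In.
(mode=pulse, channel=19, power=8, freq=6, tag=R) — freq = 6, hence Out.

Out, Out, Out, In, Out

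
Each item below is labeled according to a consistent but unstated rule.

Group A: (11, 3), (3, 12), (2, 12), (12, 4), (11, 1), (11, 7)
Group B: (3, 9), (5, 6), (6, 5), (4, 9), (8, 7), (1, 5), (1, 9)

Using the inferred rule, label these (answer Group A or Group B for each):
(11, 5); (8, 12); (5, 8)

A rule that fits every label: max ≥ 11 — true of each 'Group A' example, false of each 'Group B' one.

Group A, Group A, Group B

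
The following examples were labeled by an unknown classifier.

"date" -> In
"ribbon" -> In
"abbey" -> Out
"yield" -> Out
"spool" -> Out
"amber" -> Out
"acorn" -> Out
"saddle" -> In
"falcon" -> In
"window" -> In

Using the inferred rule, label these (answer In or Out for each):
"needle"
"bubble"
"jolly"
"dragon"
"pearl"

In, In, Out, In, Out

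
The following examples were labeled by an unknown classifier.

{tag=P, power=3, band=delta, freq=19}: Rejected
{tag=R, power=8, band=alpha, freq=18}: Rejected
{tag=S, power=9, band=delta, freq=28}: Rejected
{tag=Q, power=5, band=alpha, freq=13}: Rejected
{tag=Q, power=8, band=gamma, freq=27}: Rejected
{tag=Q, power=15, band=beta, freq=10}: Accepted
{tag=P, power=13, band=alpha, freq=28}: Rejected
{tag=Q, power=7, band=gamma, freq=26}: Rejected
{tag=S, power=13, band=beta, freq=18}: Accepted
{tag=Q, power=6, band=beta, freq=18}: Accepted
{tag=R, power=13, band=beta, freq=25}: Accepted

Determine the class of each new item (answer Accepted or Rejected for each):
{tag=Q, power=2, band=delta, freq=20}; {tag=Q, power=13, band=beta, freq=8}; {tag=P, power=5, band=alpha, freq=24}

Rejected, Accepted, Rejected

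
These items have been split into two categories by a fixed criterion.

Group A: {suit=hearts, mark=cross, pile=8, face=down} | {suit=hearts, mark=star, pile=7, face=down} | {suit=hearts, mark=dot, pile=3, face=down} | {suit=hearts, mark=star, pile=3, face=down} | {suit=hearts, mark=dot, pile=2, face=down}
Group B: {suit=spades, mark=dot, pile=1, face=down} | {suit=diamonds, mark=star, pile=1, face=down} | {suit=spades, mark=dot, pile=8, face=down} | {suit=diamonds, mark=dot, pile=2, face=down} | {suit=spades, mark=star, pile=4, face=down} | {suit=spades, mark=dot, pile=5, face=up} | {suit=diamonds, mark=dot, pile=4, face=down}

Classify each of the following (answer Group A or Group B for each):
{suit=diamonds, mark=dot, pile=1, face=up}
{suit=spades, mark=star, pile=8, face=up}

Group B, Group B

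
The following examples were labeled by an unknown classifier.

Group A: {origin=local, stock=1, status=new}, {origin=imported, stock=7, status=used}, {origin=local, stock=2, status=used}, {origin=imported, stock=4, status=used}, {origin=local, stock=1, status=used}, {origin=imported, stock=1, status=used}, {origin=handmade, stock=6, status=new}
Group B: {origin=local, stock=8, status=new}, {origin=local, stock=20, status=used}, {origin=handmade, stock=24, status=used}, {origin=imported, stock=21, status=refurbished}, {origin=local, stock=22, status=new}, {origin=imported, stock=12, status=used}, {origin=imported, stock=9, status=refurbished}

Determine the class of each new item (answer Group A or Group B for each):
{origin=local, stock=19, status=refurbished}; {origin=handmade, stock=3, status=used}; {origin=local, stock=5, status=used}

Group B, Group A, Group A

The pattern is that an item is 'Group A' exactly when: stock ≤ 7.
{origin=local, stock=19, status=refurbished} → stock = 19 → Group B. {origin=handmade, stock=3, status=used} → stock = 3 → Group A. {origin=local, stock=5, status=used} → stock = 5 → Group A.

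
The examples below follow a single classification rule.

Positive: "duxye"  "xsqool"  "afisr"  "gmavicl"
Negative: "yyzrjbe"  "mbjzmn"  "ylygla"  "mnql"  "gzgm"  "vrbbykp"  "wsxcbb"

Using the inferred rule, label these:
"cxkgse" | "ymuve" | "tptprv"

Negative, Positive, Negative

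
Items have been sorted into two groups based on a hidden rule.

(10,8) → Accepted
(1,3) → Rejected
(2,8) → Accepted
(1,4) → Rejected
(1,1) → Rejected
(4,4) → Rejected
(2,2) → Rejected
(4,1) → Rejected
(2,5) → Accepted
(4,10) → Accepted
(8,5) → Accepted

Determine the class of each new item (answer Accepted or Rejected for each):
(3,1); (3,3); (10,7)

Rejected, Rejected, Accepted

The common property of the 'Accepted' items is: second ≥ 5. No 'Rejected' item has it.
(3,1): Rejected (second 1). (3,3): Rejected (second 3). (10,7): Accepted (second 7).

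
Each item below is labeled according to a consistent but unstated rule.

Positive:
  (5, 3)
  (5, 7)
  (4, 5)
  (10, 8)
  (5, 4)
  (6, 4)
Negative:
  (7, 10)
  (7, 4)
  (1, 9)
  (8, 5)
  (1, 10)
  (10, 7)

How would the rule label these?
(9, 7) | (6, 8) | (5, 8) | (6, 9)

Positive, Positive, Negative, Negative

The rule appears to be: |first − second| ≤ 2.
(9, 7): Positive (|9−7| = 2). (6, 8): Positive (|6−8| = 2). (5, 8): Negative (|5−8| = 3). (6, 9): Negative (|6−9| = 3).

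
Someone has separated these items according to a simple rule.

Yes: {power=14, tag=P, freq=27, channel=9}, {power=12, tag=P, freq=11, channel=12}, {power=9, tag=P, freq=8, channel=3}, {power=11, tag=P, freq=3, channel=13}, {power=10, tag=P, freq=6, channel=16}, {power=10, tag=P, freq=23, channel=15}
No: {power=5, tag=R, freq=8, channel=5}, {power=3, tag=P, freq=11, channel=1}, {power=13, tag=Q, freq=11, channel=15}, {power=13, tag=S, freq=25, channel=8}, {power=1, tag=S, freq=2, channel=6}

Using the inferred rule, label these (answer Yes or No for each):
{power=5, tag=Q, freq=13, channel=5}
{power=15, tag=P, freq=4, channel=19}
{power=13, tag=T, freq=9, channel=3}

The common property of the 'Yes' items is: tag is P AND power ≥ 5. No 'No' item has it.
{power=5, tag=Q, freq=13, channel=5}: tag is Q, power = 5 — fails this test, so No.
{power=15, tag=P, freq=4, channel=19}: tag is P, power = 15 — satisfies this, so Yes.
{power=13, tag=T, freq=9, channel=3}: tag is T, power = 13 — fails this test, so No.

No, Yes, No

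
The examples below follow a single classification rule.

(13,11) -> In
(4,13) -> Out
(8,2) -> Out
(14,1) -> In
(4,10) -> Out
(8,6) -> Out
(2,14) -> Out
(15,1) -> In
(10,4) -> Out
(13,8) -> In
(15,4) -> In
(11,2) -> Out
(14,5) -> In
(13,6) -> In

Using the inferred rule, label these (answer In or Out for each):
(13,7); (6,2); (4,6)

In, Out, Out

The distinguishing property — first ≥ 13 — holds for all the 'In' cases and none of the 'Out' cases.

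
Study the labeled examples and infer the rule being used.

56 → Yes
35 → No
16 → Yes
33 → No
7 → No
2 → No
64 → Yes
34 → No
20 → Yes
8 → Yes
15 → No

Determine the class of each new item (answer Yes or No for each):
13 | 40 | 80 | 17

No, Yes, Yes, No

'Yes' ⟺ multiple of 4.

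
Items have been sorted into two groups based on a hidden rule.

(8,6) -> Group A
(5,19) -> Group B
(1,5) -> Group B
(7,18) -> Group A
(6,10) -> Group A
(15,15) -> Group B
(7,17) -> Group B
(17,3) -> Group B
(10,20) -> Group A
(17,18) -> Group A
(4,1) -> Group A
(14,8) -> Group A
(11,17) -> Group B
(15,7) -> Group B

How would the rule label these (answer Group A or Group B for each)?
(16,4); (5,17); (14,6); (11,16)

Group A, Group B, Group A, Group A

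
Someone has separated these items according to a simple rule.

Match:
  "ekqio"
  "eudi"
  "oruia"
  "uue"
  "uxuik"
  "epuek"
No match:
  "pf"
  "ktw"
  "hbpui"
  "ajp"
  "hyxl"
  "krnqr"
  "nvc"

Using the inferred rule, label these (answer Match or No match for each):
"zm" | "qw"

No match, No match

The simplest hypothesis consistent with all the labels is: has ≥ 3 vowels.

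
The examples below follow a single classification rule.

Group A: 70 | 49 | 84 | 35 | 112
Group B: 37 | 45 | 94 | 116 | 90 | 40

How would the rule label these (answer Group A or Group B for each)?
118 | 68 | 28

Group B, Group B, Group A

Comparing the two groups points to one rule — multiple of 7.
118: 118 = 7·16 + 6 — doesn't qualify, so Group B.
68: 68 = 7·9 + 5 — doesn't qualify, so Group B.
28: 28 = 7·4 — satisfies this, so Group A.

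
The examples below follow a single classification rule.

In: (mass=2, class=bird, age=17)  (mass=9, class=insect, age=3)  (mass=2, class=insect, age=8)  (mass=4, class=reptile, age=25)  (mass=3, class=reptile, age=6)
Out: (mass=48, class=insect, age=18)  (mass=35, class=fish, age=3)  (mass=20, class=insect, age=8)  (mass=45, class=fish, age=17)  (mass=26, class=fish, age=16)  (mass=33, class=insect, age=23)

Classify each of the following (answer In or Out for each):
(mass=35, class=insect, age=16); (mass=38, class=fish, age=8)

Out, Out

All 'In' examples share one property — mass ≤ 9 — and every 'Out' example lacks it.
(mass=35, class=insect, age=16): Out (mass = 35).
(mass=38, class=fish, age=8): Out (mass = 38).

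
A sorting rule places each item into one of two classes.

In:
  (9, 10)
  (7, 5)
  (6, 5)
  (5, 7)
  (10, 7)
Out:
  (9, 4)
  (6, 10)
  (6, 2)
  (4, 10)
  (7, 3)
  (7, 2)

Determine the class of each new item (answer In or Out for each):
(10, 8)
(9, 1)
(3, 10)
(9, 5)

The simplest hypothesis consistent with all the labels is: |first − second| ≤ 3.

In, Out, Out, Out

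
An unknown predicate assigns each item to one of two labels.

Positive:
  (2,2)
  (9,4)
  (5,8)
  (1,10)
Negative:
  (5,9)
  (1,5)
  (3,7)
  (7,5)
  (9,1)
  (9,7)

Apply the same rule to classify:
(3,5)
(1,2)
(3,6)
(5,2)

The pattern is that an item is 'Positive' exactly when: second is even.
(3,5): second 5 — lacks this property, so Negative. (1,2): second 2 — matches, so Positive. (3,6): second 6 — matches, so Positive. (5,2): second 2 — matches, so Positive.

Negative, Positive, Positive, Positive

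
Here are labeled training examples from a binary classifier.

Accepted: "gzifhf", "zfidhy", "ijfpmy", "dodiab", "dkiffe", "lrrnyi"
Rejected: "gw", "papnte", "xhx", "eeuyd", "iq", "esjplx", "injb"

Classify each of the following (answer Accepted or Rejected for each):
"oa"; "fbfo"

Rejected, Rejected

One predicate separates the groups cleanly: length 6 AND contains 'i'.
Rejected: "oa", since length 2, no 'i'. Rejected: "fbfo", since length 4, no 'i'.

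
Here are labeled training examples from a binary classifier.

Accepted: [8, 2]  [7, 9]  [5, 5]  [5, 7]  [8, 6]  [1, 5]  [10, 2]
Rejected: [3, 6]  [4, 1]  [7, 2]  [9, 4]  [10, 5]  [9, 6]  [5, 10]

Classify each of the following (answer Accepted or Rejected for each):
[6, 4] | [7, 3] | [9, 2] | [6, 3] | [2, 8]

Accepted, Accepted, Rejected, Rejected, Accepted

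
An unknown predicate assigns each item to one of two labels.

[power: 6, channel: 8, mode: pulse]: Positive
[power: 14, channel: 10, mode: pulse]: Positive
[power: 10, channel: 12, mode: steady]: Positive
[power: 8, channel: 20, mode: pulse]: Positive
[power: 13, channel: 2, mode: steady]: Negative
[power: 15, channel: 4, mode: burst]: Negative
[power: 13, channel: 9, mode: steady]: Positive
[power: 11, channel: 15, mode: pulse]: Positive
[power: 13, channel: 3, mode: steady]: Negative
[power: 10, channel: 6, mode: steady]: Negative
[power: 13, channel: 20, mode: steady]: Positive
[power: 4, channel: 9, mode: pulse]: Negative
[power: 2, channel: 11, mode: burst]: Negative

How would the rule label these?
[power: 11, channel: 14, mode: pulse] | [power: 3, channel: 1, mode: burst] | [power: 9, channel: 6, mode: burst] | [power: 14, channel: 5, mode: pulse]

The classifier is using: channel ≥ 8 AND power ≥ 6.
[power: 11, channel: 14, mode: pulse]: Positive (channel = 14, power = 11).
[power: 3, channel: 1, mode: burst]: Negative (channel = 1, power = 3).
[power: 9, channel: 6, mode: burst]: Negative (channel = 6, power = 9).
[power: 14, channel: 5, mode: pulse]: Negative (channel = 5, power = 14).

Positive, Negative, Negative, Negative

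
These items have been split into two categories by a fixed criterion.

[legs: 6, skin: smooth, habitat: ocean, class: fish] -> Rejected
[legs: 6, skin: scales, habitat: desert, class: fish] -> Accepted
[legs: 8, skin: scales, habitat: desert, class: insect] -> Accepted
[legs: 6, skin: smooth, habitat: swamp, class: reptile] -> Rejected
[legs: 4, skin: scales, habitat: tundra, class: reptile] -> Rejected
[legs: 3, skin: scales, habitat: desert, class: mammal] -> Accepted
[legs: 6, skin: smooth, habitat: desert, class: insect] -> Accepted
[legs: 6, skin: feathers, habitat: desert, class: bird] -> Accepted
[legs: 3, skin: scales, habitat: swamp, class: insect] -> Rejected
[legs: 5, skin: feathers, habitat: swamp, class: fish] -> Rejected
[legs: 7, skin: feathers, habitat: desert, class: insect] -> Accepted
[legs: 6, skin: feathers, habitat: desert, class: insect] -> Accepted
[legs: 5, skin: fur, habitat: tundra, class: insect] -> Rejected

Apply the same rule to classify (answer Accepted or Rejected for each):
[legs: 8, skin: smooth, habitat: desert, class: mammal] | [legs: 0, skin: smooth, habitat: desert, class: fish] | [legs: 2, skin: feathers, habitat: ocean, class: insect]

Accepted, Accepted, Rejected

Looking at the examples, the only property every 'Accepted' case has and every 'Rejected' case lacks is: habitat is desert.
Accepted: [legs: 8, skin: smooth, habitat: desert, class: mammal], since habitat is desert. Accepted: [legs: 0, skin: smooth, habitat: desert, class: fish], since habitat is desert. Rejected: [legs: 2, skin: feathers, habitat: ocean, class: insect], since habitat is ocean.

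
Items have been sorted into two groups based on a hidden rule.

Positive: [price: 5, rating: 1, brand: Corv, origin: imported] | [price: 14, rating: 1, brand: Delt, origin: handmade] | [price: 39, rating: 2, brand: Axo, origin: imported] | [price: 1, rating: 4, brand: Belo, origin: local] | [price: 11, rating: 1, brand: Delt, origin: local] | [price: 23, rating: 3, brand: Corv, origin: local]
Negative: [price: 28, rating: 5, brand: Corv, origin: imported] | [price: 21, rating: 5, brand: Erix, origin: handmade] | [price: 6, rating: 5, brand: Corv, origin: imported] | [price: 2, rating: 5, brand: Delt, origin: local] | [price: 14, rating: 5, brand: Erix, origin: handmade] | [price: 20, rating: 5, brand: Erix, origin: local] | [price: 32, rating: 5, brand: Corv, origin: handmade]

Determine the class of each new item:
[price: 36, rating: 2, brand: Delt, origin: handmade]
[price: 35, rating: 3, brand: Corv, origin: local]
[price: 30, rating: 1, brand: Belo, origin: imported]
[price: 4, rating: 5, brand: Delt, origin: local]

Positive, Positive, Positive, Negative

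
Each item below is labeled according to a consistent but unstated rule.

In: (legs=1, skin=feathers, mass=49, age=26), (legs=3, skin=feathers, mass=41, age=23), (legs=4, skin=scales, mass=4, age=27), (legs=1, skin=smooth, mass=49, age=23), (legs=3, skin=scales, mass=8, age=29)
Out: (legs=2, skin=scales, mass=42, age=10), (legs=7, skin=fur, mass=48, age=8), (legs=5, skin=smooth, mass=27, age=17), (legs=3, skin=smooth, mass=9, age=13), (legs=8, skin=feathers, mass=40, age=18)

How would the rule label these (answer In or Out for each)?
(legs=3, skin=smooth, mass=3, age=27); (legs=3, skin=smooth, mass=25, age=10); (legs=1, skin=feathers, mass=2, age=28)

In, Out, In

A rule that fits every label: age ≥ 23 — true of each 'In' example, false of each 'Out' one.
(legs=3, skin=smooth, mass=3, age=27): In (age = 27).
(legs=3, skin=smooth, mass=25, age=10): Out (age = 10).
(legs=1, skin=feathers, mass=2, age=28): In (age = 28).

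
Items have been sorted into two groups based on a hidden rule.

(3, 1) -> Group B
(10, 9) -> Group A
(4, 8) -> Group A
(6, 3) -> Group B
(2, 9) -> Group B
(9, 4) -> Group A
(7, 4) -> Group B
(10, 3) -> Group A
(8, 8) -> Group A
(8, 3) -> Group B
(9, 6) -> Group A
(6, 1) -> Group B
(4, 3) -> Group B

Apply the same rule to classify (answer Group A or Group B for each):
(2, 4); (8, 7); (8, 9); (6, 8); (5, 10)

Group B, Group A, Group A, Group A, Group A

One predicate separates the groups cleanly: sum ≥ 12.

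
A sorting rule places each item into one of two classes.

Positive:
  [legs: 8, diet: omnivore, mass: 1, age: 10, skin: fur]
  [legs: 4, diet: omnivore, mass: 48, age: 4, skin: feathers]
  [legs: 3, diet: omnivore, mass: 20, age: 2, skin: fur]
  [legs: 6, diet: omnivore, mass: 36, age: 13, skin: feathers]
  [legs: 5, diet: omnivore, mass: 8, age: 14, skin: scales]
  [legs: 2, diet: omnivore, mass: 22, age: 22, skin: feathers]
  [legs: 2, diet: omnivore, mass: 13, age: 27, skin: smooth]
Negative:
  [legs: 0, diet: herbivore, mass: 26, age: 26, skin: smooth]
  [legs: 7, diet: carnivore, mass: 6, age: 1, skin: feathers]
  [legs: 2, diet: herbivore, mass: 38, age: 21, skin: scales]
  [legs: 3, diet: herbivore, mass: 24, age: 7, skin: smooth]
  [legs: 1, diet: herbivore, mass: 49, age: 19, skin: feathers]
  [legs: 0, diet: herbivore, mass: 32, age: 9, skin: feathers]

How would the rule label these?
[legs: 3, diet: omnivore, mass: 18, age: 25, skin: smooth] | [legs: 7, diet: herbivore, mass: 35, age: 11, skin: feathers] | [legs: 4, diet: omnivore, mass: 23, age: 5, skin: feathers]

Looking at the examples, the only property every 'Positive' case has and every 'Negative' case lacks is: diet is omnivore.
[legs: 3, diet: omnivore, mass: 18, age: 25, skin: smooth]: Positive (diet is omnivore). [legs: 7, diet: herbivore, mass: 35, age: 11, skin: feathers]: Negative (diet is herbivore). [legs: 4, diet: omnivore, mass: 23, age: 5, skin: feathers]: Positive (diet is omnivore).

Positive, Negative, Positive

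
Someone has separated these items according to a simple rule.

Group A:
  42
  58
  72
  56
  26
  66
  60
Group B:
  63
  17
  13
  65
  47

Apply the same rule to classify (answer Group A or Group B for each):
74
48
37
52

Group A, Group A, Group B, Group A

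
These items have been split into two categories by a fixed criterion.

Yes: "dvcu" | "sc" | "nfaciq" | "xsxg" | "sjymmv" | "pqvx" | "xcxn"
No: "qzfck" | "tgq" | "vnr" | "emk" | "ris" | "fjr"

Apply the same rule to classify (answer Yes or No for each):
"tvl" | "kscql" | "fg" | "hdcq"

No, No, Yes, Yes

Every 'Yes' example satisfies: even length. None of the 'No' examples do.
"tvl": length 3 — doesn't qualify, so No.
"kscql": length 5 — doesn't qualify, so No.
"fg": length 2 — passes, so Yes.
"hdcq": length 4 — passes, so Yes.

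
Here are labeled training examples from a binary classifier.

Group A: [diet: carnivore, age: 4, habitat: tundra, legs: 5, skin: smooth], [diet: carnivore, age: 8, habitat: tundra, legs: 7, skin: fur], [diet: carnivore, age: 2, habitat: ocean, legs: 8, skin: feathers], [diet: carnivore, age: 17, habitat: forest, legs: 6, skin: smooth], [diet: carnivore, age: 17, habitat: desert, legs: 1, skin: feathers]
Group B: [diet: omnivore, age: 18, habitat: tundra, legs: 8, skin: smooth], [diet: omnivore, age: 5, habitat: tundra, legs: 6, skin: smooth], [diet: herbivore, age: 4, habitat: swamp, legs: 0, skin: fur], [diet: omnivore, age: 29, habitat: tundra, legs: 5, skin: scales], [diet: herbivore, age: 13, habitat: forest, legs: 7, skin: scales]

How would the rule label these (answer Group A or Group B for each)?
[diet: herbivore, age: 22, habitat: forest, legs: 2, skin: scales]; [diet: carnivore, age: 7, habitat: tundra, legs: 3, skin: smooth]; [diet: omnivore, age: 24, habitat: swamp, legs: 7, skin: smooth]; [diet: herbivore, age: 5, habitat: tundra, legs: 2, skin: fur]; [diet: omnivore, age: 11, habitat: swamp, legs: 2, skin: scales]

Group B, Group A, Group B, Group B, Group B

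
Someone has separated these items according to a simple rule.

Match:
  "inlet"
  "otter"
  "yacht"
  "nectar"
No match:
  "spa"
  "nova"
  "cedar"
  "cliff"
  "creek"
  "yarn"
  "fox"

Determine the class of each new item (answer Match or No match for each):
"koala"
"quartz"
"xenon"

The distinguishing property — contains 't' — holds for all the 'Match' cases and none of the 'No match' cases.

No match, Match, No match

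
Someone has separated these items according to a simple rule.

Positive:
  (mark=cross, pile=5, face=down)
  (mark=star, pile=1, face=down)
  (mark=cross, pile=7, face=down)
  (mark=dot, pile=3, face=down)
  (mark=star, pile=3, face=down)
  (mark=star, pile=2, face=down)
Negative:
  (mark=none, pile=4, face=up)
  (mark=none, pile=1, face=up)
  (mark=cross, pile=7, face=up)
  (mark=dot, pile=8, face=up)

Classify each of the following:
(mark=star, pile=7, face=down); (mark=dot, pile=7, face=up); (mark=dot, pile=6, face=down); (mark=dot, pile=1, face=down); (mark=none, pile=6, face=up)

Positive, Negative, Positive, Positive, Negative

The common property of the 'Positive' items is: face is down. No 'Negative' item has it.
(mark=star, pile=7, face=down) → face is down → Positive.
(mark=dot, pile=7, face=up) → face is up → Negative.
(mark=dot, pile=6, face=down) → face is down → Positive.
(mark=dot, pile=1, face=down) → face is down → Positive.
(mark=none, pile=6, face=up) → face is up → Negative.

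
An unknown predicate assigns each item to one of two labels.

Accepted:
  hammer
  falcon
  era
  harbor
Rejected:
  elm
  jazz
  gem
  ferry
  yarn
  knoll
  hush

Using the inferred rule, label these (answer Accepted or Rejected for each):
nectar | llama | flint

A rule that fits every label: has ≥ 2 vowels — true of each 'Accepted' example, false of each 'Rejected' one.
nectar — 2 vowels, hence Accepted.
llama — 2 vowels, hence Accepted.
flint — 1 vowel, hence Rejected.

Accepted, Accepted, Rejected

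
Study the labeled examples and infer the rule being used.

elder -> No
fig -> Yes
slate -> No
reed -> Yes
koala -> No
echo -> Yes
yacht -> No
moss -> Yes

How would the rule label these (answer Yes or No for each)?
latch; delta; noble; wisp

'Yes' ⟺ length ≤ 4.
latch: No (length 5).
delta: No (length 5).
noble: No (length 5).
wisp: Yes (length 4).

No, No, No, Yes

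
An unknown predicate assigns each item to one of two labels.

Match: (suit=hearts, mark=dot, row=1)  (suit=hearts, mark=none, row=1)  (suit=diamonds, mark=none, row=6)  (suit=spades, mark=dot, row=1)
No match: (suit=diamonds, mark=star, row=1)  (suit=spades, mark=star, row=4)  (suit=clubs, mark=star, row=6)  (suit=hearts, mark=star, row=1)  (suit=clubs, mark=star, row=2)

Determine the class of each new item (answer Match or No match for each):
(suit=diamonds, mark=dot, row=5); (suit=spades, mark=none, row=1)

One predicate separates the groups cleanly: mark is not star.
(suit=diamonds, mark=dot, row=5): Match (mark is dot). (suit=spades, mark=none, row=1): Match (mark is none).

Match, Match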